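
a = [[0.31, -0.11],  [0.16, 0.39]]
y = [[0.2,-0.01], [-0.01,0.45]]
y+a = [[0.51, -0.12], [0.15, 0.84]]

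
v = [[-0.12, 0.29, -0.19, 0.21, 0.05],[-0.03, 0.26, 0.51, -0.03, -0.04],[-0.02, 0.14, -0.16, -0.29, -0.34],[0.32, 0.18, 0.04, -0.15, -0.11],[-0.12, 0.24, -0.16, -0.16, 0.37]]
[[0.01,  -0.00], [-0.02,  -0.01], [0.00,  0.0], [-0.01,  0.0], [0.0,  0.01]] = v@[[-0.01, 0.01], [0.00, -0.00], [-0.03, -0.01], [0.01, -0.01], [0.0, 0.01]]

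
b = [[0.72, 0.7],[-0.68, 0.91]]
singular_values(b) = [1.16, 0.97]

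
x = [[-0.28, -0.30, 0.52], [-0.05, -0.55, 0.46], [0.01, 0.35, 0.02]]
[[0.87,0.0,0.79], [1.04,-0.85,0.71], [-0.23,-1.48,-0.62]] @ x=[[-0.24, 0.02, 0.47], [-0.24, 0.40, 0.16], [0.13, 0.67, -0.81]]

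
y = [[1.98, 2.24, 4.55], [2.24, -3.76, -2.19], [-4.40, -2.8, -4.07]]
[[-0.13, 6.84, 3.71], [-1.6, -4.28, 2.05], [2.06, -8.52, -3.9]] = y@[[-0.68, 0.59, 0.48], [-0.19, 1.07, -0.86], [0.36, 0.72, 1.03]]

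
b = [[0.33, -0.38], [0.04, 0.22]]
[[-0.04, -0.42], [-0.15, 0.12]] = b @ [[-0.73, -0.56], [-0.53, 0.63]]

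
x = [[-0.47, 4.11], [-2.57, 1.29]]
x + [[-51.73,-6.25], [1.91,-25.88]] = [[-52.2, -2.14], [-0.66, -24.59]]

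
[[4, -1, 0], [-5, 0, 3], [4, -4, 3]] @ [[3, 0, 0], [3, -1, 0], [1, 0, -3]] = [[9, 1, 0], [-12, 0, -9], [3, 4, -9]]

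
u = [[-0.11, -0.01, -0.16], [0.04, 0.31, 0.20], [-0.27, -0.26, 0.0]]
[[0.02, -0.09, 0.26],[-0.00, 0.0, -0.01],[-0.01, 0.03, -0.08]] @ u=[[-0.08, -0.10, -0.02], [0.0, 0.0, 0.00], [0.02, 0.03, 0.01]]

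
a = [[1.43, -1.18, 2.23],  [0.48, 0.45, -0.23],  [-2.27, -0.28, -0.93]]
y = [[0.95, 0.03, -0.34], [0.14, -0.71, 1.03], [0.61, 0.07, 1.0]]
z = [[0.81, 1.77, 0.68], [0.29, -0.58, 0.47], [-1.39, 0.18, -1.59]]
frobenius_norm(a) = 3.87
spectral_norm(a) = 3.52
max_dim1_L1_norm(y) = 1.88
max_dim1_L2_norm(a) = 2.9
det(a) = 0.14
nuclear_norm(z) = 4.30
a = z @ y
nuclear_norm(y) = 3.19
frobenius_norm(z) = 3.06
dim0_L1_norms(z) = [2.49, 2.53, 2.74]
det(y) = -0.88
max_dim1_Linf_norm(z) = 1.77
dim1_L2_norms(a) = [2.9, 0.7, 2.47]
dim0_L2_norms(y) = [1.14, 0.71, 1.48]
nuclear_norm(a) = 5.16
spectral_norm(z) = 2.52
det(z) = -0.17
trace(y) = 1.24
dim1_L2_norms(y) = [1.01, 1.26, 1.17]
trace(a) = 0.95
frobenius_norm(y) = 2.00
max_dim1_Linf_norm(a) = 2.27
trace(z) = -1.36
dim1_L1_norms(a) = [4.84, 1.16, 3.48]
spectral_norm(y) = 1.60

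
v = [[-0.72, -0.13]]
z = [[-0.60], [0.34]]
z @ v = [[0.43,0.08], [-0.24,-0.04]]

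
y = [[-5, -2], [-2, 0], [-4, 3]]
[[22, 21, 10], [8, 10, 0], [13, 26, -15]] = y @ [[-4, -5, 0], [-1, 2, -5]]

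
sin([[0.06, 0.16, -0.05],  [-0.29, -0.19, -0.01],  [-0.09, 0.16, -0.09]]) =[[0.06,  0.16,  -0.05], [-0.29,  -0.19,  -0.01], [-0.09,  0.16,  -0.09]]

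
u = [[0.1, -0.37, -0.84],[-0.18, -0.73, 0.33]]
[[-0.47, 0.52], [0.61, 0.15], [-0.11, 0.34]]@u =[[-0.14, -0.21, 0.57], [0.03, -0.34, -0.46], [-0.07, -0.21, 0.2]]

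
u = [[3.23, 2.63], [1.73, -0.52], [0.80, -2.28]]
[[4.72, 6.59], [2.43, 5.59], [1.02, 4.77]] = u@[[1.42, 2.91], [0.05, -1.07]]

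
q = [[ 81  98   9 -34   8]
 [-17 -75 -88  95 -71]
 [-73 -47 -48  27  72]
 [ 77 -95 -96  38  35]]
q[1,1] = -75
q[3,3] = 38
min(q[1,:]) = -88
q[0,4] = 8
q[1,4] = -71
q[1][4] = -71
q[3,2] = -96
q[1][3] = 95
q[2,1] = -47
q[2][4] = 72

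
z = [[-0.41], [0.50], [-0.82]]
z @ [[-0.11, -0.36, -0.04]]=[[0.05, 0.15, 0.02], [-0.06, -0.18, -0.02], [0.09, 0.3, 0.03]]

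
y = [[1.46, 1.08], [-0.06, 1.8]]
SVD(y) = [[0.71, 0.70], [0.7, -0.71]] @ diag([2.264376129689071, 1.1892017252318225]) @ [[0.44, 0.9],[0.9, -0.44]]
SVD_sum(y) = [[0.71, 1.45], [0.7, 1.43]] + [[0.75, -0.37], [-0.76, 0.37]]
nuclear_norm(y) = 3.45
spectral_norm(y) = 2.26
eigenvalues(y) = [(1.63+0.19j), (1.63-0.19j)]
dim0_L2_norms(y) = [1.46, 2.1]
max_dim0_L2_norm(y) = 2.1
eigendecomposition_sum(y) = [[(0.73+0.83j), 0.54-4.65j], [-0.03+0.26j, (0.9-0.64j)]] + [[0.73-0.83j,(0.54+4.65j)], [(-0.03-0.26j),(0.9+0.64j)]]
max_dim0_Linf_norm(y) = 1.8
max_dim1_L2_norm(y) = 1.82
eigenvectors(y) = [[(0.97+0j), 0.97-0.00j], [(0.15+0.17j), (0.15-0.17j)]]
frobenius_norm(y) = 2.56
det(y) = 2.69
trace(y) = 3.26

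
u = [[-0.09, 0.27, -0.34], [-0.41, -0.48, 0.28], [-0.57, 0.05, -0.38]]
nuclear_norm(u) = 1.51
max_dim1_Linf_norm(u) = 0.57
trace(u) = -0.95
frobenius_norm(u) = 1.07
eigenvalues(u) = [-0.0, -0.22, -0.73]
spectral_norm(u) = 0.76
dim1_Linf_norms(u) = [0.34, 0.48, 0.57]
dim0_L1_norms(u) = [1.07, 0.8, 1.0]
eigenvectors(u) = [[-0.36, -0.10, 0.51], [0.68, 0.8, -0.12], [0.64, 0.6, 0.85]]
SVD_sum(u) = [[-0.02, -0.01, -0.0], [-0.48, -0.19, -0.07], [-0.51, -0.21, -0.07]] + [[-0.07, 0.28, -0.34],[0.07, -0.29, 0.35],[-0.06, 0.26, -0.31]] + [[-0.0, 0.0, 0.0], [-0.0, 0.00, 0.0], [0.00, -0.00, -0.0]]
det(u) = -0.00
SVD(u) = [[-0.03,0.59,-0.81], [-0.68,-0.6,-0.41], [-0.73,0.54,0.42]] @ diag([0.7600760128872456, 0.7533818038320103, 0.0005588275708892005]) @ [[0.92, 0.37, 0.13],[-0.15, 0.63, -0.76],[0.36, -0.68, -0.64]]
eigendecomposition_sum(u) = [[-0.0, -0.00, 0.00], [0.0, 0.00, -0.00], [0.0, 0.00, -0.00]] + [[0.05,0.05,-0.02],[-0.45,-0.43,0.2],[-0.34,-0.32,0.15]] + [[-0.14, 0.22, -0.32], [0.03, -0.05, 0.08], [-0.24, 0.37, -0.53]]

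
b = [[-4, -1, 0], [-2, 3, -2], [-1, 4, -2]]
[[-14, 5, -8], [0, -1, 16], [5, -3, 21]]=b@[[3, -1, 1], [2, -1, 4], [0, 0, -3]]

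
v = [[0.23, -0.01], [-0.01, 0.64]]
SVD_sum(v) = [[0.0, -0.02], [-0.02, 0.64]] + [[0.23,0.01], [0.01,0.0]]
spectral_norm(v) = 0.64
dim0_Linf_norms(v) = [0.23, 0.64]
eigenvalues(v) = [0.23, 0.64]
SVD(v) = [[-0.02, 1.0], [1.00, 0.02]] @ diag([0.640243757517738, 0.22975624248226206]) @ [[-0.02, 1.0], [1.0, 0.02]]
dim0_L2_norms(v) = [0.23, 0.64]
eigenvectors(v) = [[-1.0,0.02], [-0.02,-1.00]]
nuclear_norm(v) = 0.87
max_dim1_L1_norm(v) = 0.65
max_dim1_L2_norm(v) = 0.64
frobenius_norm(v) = 0.68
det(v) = 0.15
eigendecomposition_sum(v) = [[0.23,  0.01], [0.01,  0.00]] + [[0.0, -0.02], [-0.02, 0.64]]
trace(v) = 0.87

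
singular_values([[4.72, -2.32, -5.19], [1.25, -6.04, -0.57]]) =[8.41, 4.71]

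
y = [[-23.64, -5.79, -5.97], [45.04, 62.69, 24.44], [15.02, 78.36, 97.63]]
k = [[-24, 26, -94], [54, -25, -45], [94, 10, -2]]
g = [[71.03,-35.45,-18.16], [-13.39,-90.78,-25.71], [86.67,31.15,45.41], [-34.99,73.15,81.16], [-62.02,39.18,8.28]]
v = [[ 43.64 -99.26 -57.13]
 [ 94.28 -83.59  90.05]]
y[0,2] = -5.97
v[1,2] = 90.05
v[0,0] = 43.64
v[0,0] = 43.64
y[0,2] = -5.97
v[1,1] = -83.59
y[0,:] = [-23.64, -5.79, -5.97]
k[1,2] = -45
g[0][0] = 71.03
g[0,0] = 71.03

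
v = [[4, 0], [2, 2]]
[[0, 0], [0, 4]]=v@ [[0, 0], [0, 2]]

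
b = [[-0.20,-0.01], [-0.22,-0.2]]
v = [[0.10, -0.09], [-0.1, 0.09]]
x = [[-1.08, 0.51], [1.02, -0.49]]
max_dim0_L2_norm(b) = 0.3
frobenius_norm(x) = 1.65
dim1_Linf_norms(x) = [1.08, 1.02]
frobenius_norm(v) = 0.19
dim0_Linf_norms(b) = [0.22, 0.2]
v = x @ b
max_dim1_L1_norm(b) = 0.42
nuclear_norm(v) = 0.19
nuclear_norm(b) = 0.45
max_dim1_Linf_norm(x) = 1.08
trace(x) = -1.57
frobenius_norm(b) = 0.36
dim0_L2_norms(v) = [0.14, 0.13]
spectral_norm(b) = 0.34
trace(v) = 0.19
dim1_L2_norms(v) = [0.13, 0.13]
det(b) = 0.04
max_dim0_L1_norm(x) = 2.1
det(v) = 0.00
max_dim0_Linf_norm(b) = 0.22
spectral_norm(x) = 1.65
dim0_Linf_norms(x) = [1.08, 0.51]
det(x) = 0.01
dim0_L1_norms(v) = [0.2, 0.18]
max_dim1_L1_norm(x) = 1.59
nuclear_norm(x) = 1.65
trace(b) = -0.40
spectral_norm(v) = 0.19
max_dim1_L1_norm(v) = 0.19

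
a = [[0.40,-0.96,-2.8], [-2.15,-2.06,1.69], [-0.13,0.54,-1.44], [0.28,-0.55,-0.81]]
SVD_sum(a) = [[1.04, 0.59, -2.00], [-1.31, -0.75, 2.52], [0.59, 0.33, -1.13], [0.3, 0.17, -0.58]] + [[-0.75, -1.48, -0.83], [-0.71, -1.40, -0.79], [-0.11, -0.21, -0.12], [-0.28, -0.55, -0.31]] + [[0.11, -0.08, 0.04], [-0.12, 0.09, -0.04], [-0.61, 0.42, -0.19], [0.26, -0.18, 0.08]]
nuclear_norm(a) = 7.55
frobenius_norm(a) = 4.91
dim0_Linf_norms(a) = [2.15, 2.06, 2.8]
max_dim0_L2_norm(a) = 3.66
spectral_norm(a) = 4.03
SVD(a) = [[-0.58, -0.70, 0.16], [0.73, -0.66, -0.18], [-0.33, -0.10, -0.89], [-0.17, -0.26, 0.38]] @ diag([4.031944374796958, 2.6602724358659975, 0.8539760684672313]) @ [[-0.45, -0.25, 0.86], [0.41, 0.8, 0.45], [0.8, -0.55, 0.25]]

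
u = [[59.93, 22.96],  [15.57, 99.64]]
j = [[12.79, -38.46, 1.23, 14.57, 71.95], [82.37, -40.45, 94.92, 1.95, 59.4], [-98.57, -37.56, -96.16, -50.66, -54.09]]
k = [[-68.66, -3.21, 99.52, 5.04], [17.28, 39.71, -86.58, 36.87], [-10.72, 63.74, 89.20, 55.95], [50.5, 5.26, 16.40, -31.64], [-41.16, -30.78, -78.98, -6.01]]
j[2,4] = -54.09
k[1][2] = -86.58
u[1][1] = 99.64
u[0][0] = 59.93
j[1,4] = 59.4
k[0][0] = -68.66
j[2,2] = -96.16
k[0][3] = 5.04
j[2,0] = -98.57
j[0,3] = 14.57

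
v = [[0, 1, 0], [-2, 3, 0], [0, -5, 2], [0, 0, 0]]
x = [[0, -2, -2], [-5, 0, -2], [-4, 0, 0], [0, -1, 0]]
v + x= [[0, -1, -2], [-7, 3, -2], [-4, -5, 2], [0, -1, 0]]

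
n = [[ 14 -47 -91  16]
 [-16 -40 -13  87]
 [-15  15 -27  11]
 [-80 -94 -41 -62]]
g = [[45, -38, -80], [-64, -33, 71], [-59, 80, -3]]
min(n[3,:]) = -94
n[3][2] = -41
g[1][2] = 71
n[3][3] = -62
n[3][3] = -62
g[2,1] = 80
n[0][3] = 16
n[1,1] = -40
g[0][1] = -38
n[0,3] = 16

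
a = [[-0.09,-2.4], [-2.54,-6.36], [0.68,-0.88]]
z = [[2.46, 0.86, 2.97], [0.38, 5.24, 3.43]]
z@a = [[-0.39, -13.99], [-11.01, -37.26]]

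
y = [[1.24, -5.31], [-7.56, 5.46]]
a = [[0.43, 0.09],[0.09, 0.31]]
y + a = [[1.67, -5.22],  [-7.47, 5.77]]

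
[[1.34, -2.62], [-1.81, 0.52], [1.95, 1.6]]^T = [[1.34, -1.81, 1.95], [-2.62, 0.52, 1.6]]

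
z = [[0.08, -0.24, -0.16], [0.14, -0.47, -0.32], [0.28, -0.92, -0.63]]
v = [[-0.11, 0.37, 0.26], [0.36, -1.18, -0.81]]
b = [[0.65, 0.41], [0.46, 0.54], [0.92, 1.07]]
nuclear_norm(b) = 1.95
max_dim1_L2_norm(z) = 1.15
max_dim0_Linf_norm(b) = 1.07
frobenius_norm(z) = 1.32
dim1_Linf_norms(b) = [0.65, 0.54, 1.07]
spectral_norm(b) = 1.74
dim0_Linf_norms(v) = [0.36, 1.18, 0.81]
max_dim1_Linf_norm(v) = 1.18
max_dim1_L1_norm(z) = 1.83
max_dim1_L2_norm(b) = 1.41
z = b @ v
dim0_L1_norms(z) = [0.5, 1.63, 1.11]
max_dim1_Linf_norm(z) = 0.92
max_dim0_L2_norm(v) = 1.24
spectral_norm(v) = 1.55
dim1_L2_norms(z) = [0.3, 0.59, 1.15]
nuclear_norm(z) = 1.33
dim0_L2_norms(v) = [0.38, 1.24, 0.85]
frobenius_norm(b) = 1.76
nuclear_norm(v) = 1.55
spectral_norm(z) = 1.32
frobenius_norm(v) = 1.55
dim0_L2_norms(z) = [0.32, 1.06, 0.72]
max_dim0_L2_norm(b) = 1.27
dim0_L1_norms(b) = [2.03, 2.02]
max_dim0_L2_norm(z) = 1.06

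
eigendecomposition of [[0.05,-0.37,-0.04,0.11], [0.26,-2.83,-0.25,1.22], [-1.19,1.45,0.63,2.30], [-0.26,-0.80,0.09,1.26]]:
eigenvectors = [[-0.11,0.01,-0.76,0.2], [-0.82,-0.03,-0.09,0.2], [0.52,-0.95,-0.62,-0.93], [-0.20,-0.31,-0.17,0.24]]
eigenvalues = [-2.34, 1.46, -0.0, -0.01]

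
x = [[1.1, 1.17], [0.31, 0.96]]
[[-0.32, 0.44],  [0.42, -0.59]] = x @ [[-1.15, 1.60], [0.81, -1.13]]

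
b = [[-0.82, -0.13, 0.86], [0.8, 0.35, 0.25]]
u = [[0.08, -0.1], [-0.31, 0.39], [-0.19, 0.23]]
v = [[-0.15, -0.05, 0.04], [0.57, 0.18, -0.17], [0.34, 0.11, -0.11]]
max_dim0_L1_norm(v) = 1.06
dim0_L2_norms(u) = [0.37, 0.46]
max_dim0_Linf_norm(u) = 0.39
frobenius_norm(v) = 0.74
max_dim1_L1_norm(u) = 0.7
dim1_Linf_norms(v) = [0.15, 0.57, 0.34]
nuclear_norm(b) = 2.05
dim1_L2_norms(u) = [0.13, 0.5, 0.3]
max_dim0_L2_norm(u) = 0.46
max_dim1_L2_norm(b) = 1.2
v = u @ b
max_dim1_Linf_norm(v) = 0.57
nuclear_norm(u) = 0.60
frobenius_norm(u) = 0.59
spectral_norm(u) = 0.59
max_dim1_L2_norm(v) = 0.62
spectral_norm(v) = 0.74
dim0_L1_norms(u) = [0.58, 0.72]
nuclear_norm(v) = 0.76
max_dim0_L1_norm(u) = 0.72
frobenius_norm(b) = 1.50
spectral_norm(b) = 1.30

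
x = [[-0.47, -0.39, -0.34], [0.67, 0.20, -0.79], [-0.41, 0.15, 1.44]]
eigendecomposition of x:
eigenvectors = [[-0.03,-0.68,-0.51], [-0.58,0.69,0.83], [0.82,-0.24,-0.23]]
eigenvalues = [1.35, -0.19, 0.01]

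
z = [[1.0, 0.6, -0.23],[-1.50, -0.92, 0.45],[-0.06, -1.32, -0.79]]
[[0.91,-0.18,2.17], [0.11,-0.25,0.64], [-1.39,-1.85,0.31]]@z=[[1.05, -2.15, -2.0], [0.45, -0.55, -0.64], [1.37, 0.46, -0.76]]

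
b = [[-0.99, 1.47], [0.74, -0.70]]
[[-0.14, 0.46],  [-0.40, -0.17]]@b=[[0.48, -0.53], [0.27, -0.47]]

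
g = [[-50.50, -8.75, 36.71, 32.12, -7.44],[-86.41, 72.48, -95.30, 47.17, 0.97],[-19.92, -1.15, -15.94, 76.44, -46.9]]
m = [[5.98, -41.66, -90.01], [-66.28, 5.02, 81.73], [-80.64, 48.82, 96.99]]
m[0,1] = -41.66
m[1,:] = [-66.28, 5.02, 81.73]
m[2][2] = 96.99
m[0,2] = -90.01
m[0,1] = -41.66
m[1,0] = -66.28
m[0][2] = -90.01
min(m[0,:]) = -90.01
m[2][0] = -80.64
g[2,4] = -46.9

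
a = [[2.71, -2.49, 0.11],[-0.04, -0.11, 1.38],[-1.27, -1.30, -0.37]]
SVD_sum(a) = [[2.74, -2.46, 0.16], [0.08, -0.07, 0.0], [-0.07, 0.06, -0.00]] + [[-0.03, -0.04, -0.02], [0.22, 0.25, 0.12], [-1.14, -1.30, -0.61]] + [[0.01, 0.01, -0.03], [-0.34, -0.30, 1.26], [-0.07, -0.06, 0.25]]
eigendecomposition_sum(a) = [[2.58-0.00j, (-1.78-0j), -0.63-0.00j], [-0.39+0.00j, 0.27+0.00j, 0.10+0.00j], [-0.81+0.00j, 0.56+0.00j, (0.2+0j)]] + [[0.06+0.15j, -0.36+0.44j, (0.37+0.28j)],  [(0.17+0.16j), (-0.19+0.78j), (0.64+0.13j)],  [(-0.23+0.19j), -0.93-0.39j, (-0.28+0.77j)]] + [[0.06-0.15j, -0.36-0.44j, (0.37-0.28j)], [0.17-0.16j, (-0.19-0.78j), (0.64-0.13j)], [-0.23-0.19j, (-0.93+0.39j), (-0.28-0.77j)]]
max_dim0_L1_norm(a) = 4.02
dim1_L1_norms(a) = [5.31, 1.53, 2.94]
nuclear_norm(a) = 6.91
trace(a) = 2.23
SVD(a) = [[-1.0, -0.03, 0.02], [-0.03, 0.19, -0.98], [0.03, -0.98, -0.19]] @ diag([3.6839264639451144, 1.8692360713082348, 1.3597214118947323]) @ [[-0.74,0.67,-0.04],[0.62,0.71,0.33],[0.25,0.22,-0.94]]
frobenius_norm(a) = 4.35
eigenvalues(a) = [(3.05+0j), (-0.41+1.7j), (-0.41-1.7j)]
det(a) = 9.36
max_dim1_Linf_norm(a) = 2.71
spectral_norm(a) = 3.68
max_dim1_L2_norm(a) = 3.68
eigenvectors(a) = [[0.94+0.00j, (0.11-0.39j), (0.11+0.39j)], [-0.14+0.00j, -0.09-0.56j, (-0.09+0.56j)], [(-0.3+0j), 0.72+0.00j, (0.72-0j)]]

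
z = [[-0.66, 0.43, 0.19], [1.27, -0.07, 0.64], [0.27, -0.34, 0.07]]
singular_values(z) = [1.57, 0.61, 0.19]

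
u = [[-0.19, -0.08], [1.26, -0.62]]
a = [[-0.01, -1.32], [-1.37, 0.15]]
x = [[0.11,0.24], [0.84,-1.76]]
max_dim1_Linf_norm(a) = 1.37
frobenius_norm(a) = 1.91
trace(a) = 0.14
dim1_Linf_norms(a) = [1.32, 1.37]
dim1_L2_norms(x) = [0.26, 1.95]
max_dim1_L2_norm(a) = 1.38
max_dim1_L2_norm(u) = 1.4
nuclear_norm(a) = 2.69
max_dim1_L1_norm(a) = 1.52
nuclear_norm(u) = 1.57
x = u @ a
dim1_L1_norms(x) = [0.35, 2.6]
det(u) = 0.22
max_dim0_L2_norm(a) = 1.37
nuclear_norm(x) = 2.16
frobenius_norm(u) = 1.42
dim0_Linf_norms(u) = [1.26, 0.62]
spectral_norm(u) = 1.41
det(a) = -1.81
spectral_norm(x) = 1.96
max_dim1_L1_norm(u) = 1.88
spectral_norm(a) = 1.42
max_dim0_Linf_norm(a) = 1.37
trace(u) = -0.81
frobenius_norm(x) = 1.97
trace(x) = -1.65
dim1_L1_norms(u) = [0.27, 1.88]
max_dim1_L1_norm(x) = 2.6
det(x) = -0.40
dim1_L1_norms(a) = [1.33, 1.52]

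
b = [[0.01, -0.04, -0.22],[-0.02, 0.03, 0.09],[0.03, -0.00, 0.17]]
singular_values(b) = [0.29, 0.05, 0.0]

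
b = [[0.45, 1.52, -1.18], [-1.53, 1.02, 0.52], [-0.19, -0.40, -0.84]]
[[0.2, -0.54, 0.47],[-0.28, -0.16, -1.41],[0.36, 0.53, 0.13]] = b @[[-0.03, -0.34, 0.75], [-0.14, -0.50, -0.12], [-0.36, -0.32, -0.27]]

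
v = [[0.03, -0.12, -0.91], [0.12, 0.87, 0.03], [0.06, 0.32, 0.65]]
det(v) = 0.038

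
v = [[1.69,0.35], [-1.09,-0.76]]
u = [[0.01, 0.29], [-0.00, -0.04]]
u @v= [[-0.3, -0.22],[0.04, 0.03]]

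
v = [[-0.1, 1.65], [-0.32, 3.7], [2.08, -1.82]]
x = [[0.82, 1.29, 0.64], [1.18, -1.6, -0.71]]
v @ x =[[1.86, -2.77, -1.24], [4.10, -6.33, -2.83], [-0.44, 5.6, 2.62]]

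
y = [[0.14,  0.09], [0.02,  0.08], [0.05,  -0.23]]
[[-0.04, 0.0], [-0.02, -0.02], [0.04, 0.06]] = y @ [[-0.15, 0.18], [-0.19, -0.24]]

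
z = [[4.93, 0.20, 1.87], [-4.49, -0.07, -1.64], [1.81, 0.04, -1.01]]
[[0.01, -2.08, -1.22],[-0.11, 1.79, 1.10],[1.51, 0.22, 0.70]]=z @ [[0.35, -0.18, -0.0], [-0.33, -0.64, 0.27], [-0.88, -0.57, -0.68]]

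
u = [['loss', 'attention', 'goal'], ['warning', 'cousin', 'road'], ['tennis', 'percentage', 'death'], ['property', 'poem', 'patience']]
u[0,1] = 'attention'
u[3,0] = 'property'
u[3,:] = ['property', 'poem', 'patience']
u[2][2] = 'death'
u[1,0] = 'warning'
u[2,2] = 'death'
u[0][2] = 'goal'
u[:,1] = ['attention', 'cousin', 'percentage', 'poem']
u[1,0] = 'warning'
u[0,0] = 'loss'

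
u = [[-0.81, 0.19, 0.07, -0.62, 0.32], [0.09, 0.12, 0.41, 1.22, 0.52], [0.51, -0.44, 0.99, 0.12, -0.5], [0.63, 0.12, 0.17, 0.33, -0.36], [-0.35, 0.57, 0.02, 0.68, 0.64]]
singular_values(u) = [1.77, 1.68, 0.86, 0.37, 0.0]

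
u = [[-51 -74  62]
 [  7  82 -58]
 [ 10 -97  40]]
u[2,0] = 10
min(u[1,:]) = -58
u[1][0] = 7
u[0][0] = -51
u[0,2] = 62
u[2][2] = 40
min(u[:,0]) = -51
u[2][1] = -97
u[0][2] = 62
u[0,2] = 62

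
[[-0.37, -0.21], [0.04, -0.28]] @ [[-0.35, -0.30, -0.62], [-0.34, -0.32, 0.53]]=[[0.20, 0.18, 0.12],[0.08, 0.08, -0.17]]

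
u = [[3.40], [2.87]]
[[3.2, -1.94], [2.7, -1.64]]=u @ [[0.94, -0.57]]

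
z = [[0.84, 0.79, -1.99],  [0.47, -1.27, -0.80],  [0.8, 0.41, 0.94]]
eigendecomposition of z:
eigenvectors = [[0.82+0.00j,  0.82-0.00j,  (0.36+0j)],  [(0.2+0.07j),  (0.2-0.07j),  -0.93+0.00j],  [0.03-0.54j,  0.03+0.54j,  0.04+0.00j]]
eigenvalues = [(0.96+1.37j), (0.96-1.37j), (-1.42+0j)]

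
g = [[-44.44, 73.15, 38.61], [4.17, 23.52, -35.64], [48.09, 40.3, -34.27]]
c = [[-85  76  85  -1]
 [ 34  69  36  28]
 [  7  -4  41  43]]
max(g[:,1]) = 73.15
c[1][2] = 36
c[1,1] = 69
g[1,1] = 23.52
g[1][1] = 23.52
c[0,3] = -1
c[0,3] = -1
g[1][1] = 23.52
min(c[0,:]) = -85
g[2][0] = 48.09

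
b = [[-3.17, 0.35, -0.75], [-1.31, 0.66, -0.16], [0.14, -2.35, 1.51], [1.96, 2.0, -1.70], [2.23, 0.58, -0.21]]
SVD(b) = [[-0.55,0.53,0.46], [-0.19,0.29,-0.62], [-0.23,-0.68,0.4], [0.62,0.4,0.47], [0.48,-0.11,-0.14]] @ diag([4.694906298295327, 3.807551851940435, 0.5280186975968212]) @ [[0.9, 0.37, -0.22], [-0.43, 0.71, -0.56], [0.05, -0.60, -0.8]]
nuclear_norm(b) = 9.03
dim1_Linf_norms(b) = [3.17, 1.31, 2.35, 2.0, 2.23]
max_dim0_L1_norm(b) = 8.81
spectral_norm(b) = 4.69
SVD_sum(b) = [[-2.31, -0.95, 0.58], [-0.81, -0.33, 0.20], [-0.98, -0.40, 0.24], [2.6, 1.07, -0.65], [2.05, 0.84, -0.51]] + [[-0.87, 1.44, -1.13], [-0.48, 0.8, -0.63], [1.11, -1.82, 1.43], [-0.66, 1.08, -0.85], [0.19, -0.31, 0.24]] + [[0.01, -0.15, -0.19],[-0.02, 0.2, 0.26],[0.01, -0.13, -0.17],[0.01, -0.15, -0.20],[-0.0, 0.05, 0.06]]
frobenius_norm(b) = 6.07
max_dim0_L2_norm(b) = 4.54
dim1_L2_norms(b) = [3.28, 1.48, 2.8, 3.28, 2.31]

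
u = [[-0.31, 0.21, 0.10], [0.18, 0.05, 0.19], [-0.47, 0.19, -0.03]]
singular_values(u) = [0.64, 0.26, 0.0]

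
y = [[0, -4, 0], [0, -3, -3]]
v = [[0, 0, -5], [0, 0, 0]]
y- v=[[0, -4, 5], [0, -3, -3]]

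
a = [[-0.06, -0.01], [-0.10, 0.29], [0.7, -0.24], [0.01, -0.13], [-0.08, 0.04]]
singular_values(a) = [0.78, 0.26]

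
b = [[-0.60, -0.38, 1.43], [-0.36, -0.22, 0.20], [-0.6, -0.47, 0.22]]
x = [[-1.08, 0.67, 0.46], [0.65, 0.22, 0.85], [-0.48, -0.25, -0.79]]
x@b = [[0.13, 0.05, -1.31], [-0.98, -0.69, 1.16], [0.85, 0.61, -0.91]]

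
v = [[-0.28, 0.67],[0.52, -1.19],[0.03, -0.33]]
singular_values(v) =[1.52, 0.1]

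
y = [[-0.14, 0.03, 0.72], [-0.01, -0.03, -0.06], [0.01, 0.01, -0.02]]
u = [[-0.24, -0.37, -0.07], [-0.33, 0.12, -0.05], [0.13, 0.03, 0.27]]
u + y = [[-0.38, -0.34, 0.65],[-0.34, 0.09, -0.11],[0.14, 0.04, 0.25]]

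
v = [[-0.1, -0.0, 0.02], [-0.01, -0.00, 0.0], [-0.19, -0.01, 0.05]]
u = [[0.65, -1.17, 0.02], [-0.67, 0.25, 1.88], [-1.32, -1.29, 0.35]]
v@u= [[-0.09, 0.09, 0.0],[-0.01, 0.01, -0.0],[-0.18, 0.16, -0.01]]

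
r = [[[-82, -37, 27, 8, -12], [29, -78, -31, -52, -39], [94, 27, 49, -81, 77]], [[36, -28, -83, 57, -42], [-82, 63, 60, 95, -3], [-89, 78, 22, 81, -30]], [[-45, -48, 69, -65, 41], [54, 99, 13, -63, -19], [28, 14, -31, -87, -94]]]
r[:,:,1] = [[-37, -78, 27], [-28, 63, 78], [-48, 99, 14]]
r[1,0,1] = -28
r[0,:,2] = [27, -31, 49]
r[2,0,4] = 41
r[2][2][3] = -87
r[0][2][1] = 27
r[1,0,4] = -42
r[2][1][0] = 54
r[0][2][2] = 49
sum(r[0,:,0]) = 41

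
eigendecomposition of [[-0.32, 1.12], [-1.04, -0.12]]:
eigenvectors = [[(0.72+0j), (0.72-0j)], [(0.06+0.69j), (0.06-0.69j)]]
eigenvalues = [(-0.22+1.07j), (-0.22-1.07j)]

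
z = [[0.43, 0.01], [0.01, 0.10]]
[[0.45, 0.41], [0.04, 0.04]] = z@ [[1.03, 0.95], [0.31, 0.33]]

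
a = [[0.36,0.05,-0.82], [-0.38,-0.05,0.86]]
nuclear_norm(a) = 1.30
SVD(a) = [[-0.69, 0.72], [0.72, 0.69]] @ diag([1.300382512066641, 0.002307013491924174]) @ [[-0.4, -0.05, 0.91], [-0.63, 0.74, -0.23]]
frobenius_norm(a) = 1.30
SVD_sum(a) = [[0.36,0.05,-0.82],[-0.38,-0.05,0.86]] + [[-0.0, 0.00, -0.00], [-0.0, 0.00, -0.0]]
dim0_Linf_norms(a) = [0.38, 0.05, 0.86]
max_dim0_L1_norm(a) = 1.68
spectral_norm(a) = 1.30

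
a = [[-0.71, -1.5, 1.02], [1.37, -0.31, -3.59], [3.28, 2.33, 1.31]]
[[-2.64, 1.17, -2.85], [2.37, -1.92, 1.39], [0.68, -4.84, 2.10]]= a@ [[-0.36, -1.40, -0.25], [1.31, -0.11, 1.6], [-0.91, 0.01, -0.62]]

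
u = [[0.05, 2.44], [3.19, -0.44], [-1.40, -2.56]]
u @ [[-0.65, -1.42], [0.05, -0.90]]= [[0.09, -2.27], [-2.1, -4.13], [0.78, 4.29]]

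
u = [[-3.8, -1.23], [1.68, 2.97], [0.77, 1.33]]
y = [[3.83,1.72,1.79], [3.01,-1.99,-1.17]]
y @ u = [[-10.29, 2.78], [-15.68, -11.17]]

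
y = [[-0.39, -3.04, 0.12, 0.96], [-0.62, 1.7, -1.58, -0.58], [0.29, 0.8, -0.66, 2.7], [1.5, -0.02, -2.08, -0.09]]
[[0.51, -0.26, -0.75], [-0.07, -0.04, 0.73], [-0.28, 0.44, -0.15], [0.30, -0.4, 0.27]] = y @ [[0.00, -0.05, -0.06], [-0.20, 0.15, 0.2], [-0.14, 0.15, -0.17], [-0.08, 0.16, -0.15]]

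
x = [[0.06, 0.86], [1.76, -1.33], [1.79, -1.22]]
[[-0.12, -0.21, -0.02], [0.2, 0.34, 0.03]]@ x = [[-0.41, 0.2], [0.66, -0.32]]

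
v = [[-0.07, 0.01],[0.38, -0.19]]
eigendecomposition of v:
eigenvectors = [[0.36, -0.07], [0.93, 1.0]]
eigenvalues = [-0.04, -0.22]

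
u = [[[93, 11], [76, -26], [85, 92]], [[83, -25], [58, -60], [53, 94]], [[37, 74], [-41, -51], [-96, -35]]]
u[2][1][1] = -51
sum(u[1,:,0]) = 194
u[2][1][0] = -41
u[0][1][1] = -26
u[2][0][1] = 74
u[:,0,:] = [[93, 11], [83, -25], [37, 74]]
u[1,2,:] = [53, 94]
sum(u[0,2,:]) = 177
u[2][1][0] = -41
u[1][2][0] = 53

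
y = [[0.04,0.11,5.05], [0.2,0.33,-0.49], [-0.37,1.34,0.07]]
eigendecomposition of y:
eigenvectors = [[-0.94+0.00j, -0.94-0.00j, (0.94+0j)],[(0.12+0.09j), 0.12-0.09j, 0.32+0.00j],[(0.03-0.31j), 0.03+0.31j, (0.12+0j)]]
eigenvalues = [(-0.15+1.65j), (-0.15-1.65j), (0.73+0j)]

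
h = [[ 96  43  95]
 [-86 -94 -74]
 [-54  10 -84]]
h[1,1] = -94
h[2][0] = -54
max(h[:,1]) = 43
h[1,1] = -94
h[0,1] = 43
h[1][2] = -74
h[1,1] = -94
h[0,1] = 43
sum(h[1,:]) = -254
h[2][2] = -84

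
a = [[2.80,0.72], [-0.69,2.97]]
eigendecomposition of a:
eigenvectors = [[(0.71+0j), 0.71-0.00j], [0.08+0.69j, (0.08-0.69j)]]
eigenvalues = [(2.88+0.7j), (2.88-0.7j)]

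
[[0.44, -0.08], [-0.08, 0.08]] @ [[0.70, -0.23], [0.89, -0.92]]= [[0.24, -0.03], [0.02, -0.06]]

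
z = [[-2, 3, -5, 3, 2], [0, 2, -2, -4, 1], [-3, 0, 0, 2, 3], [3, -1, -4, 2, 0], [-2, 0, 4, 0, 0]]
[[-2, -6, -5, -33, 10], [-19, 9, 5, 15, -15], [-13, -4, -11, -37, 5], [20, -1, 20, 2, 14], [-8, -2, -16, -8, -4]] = z @ [[4, 1, 4, 4, 2], [0, 0, -2, 0, 0], [0, 0, -2, 0, 0], [4, -2, -1, -5, 4], [-3, 1, 1, -5, 1]]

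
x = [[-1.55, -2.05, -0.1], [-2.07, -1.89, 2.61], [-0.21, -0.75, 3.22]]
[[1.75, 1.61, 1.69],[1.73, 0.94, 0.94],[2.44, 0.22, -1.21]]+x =[[0.2, -0.44, 1.59],  [-0.34, -0.95, 3.55],  [2.23, -0.53, 2.01]]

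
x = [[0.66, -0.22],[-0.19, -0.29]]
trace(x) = 0.37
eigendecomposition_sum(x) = [[0.67, -0.15],[-0.13, 0.03]] + [[-0.01, -0.07], [-0.06, -0.32]]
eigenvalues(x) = [0.7, -0.33]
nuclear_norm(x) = 1.03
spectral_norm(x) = 0.70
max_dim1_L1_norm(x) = 0.88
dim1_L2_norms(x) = [0.7, 0.35]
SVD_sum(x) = [[0.67,  -0.17], [-0.11,  0.03]] + [[-0.01, -0.05], [-0.08, -0.32]]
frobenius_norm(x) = 0.78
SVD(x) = [[-0.99,0.16], [0.16,0.99]] @ diag([0.7029561237226194, 0.33174189985720753]) @ [[-0.97,0.24], [-0.24,-0.97]]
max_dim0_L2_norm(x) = 0.69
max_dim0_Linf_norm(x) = 0.66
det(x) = -0.23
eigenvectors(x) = [[0.98,0.22], [-0.19,0.98]]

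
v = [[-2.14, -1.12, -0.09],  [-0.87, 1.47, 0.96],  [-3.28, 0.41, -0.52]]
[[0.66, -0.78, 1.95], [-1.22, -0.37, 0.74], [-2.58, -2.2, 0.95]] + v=[[-1.48, -1.90, 1.86],[-2.09, 1.1, 1.7],[-5.86, -1.79, 0.43]]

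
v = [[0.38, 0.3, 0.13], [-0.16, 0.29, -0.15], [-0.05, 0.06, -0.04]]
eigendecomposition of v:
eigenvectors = [[-0.82+0.00j, (-0.82-0j), -0.45+0.00j], [(0.15-0.54j), 0.15+0.54j, 0.20+0.00j], [(0.06-0.13j), 0.06+0.13j, (0.87+0j)]]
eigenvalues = [(0.32+0.22j), (0.32-0.22j), (-0+0j)]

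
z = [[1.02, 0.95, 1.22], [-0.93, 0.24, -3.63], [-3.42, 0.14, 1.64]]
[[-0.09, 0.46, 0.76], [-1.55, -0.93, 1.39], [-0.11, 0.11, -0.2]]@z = [[-3.12, 0.13, -0.53], [-5.47, -1.5, 3.76], [0.47, -0.11, -0.86]]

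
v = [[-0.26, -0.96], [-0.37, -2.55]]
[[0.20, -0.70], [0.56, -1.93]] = v @ [[0.07, -0.23], [-0.23, 0.79]]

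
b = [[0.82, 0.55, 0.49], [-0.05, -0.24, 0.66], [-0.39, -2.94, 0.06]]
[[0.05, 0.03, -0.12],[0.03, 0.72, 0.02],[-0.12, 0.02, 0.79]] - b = [[-0.77, -0.52, -0.61],[0.08, 0.96, -0.64],[0.27, 2.96, 0.73]]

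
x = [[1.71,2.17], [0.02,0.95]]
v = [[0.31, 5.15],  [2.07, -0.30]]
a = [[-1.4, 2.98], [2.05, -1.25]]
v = a + x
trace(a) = -2.65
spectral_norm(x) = 2.87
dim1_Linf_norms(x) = [2.17, 0.95]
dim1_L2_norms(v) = [5.16, 2.09]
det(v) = -10.75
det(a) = -4.36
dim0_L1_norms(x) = [1.73, 3.12]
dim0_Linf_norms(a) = [2.05, 2.98]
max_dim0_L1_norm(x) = 3.12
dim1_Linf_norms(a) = [2.98, 2.05]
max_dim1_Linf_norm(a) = 2.98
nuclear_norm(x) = 3.42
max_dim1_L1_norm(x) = 3.88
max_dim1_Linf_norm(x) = 2.17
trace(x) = 2.66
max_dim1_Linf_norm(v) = 5.15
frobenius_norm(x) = 2.92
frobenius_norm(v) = 5.57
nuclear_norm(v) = 7.25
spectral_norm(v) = 5.16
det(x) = 1.58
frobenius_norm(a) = 4.07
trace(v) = 0.01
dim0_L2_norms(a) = [2.48, 3.23]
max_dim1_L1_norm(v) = 5.46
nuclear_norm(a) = 5.03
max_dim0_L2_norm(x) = 2.37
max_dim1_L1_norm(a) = 4.38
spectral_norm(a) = 3.92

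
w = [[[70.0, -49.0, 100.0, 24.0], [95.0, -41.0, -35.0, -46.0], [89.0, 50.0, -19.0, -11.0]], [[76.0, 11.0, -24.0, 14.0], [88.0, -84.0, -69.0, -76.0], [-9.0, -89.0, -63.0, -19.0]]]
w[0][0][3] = 24.0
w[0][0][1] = -49.0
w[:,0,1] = [-49.0, 11.0]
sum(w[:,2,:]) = -71.0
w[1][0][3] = 14.0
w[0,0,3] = 24.0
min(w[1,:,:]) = -89.0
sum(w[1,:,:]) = -244.0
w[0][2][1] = 50.0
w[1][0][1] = 11.0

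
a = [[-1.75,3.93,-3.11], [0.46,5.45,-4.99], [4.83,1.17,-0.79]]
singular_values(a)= [9.03, 5.15, 0.34]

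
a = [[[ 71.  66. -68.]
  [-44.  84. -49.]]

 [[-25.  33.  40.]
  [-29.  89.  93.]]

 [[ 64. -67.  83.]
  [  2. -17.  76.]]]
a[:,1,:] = [[-44.0, 84.0, -49.0], [-29.0, 89.0, 93.0], [2.0, -17.0, 76.0]]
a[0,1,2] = -49.0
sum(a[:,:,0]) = 39.0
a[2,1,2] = 76.0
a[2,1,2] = 76.0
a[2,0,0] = 64.0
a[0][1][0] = -44.0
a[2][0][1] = -67.0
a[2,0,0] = 64.0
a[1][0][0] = -25.0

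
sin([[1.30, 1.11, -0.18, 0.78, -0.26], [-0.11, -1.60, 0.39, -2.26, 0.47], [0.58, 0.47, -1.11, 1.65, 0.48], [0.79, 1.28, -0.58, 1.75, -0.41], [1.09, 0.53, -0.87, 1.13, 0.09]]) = [[1.06, 1.06, -0.23, 0.92, -0.28], [-0.06, -1.61, 0.47, -2.41, 0.48], [0.29, 0.48, -1.25, 2.0, 0.52], [0.65, 1.33, -0.67, 1.99, -0.45], [0.83, 0.58, -0.97, 1.46, 0.07]]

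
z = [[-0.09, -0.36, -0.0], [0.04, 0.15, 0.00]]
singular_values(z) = [0.4, 0.0]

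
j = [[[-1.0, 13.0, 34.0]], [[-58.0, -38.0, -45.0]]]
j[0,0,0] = -1.0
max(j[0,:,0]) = -1.0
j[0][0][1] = 13.0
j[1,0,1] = -38.0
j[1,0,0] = -58.0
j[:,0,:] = [[-1.0, 13.0, 34.0], [-58.0, -38.0, -45.0]]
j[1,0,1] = -38.0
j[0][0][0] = -1.0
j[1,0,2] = -45.0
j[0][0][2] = 34.0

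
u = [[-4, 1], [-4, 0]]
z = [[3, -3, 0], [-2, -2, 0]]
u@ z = [[-14, 10, 0], [-12, 12, 0]]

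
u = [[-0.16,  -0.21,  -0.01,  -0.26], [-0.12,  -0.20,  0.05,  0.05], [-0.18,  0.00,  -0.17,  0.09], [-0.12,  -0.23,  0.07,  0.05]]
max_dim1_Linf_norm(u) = 0.26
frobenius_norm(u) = 0.58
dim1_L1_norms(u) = [0.64, 0.42, 0.44, 0.47]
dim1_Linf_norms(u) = [0.26, 0.2, 0.18, 0.23]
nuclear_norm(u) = 0.97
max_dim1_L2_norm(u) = 0.37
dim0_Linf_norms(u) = [0.18, 0.23, 0.17, 0.26]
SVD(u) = [[-0.70, -0.54, 0.46, 0.0],[-0.47, 0.29, -0.37, -0.75],[-0.15, 0.74, 0.65, 0.06],[-0.52, 0.27, -0.48, 0.66]] @ diag([0.45892165274502195, 0.27589931850655164, 0.2327380430525811, 0.0018670847471168666]) @ [[0.56, 0.78, -0.06, 0.26], [-0.41, -0.02, -0.32, 0.85], [-0.39, 0.37, -0.72, -0.45], [0.61, -0.5, -0.62, 0.05]]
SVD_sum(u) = [[-0.18,-0.25,0.02,-0.08], [-0.12,-0.17,0.01,-0.06], [-0.04,-0.05,0.0,-0.02], [-0.13,-0.19,0.01,-0.06]] + [[0.06, 0.00, 0.05, -0.13],[-0.03, -0.00, -0.03, 0.07],[-0.08, -0.0, -0.07, 0.18],[-0.03, -0.00, -0.02, 0.06]] + [[-0.04, 0.04, -0.08, -0.05], [0.03, -0.03, 0.06, 0.04], [-0.06, 0.06, -0.11, -0.07], [0.04, -0.04, 0.08, 0.05]] + [[0.0, -0.0, -0.00, 0.00],[-0.0, 0.0, 0.00, -0.0],[0.0, -0.0, -0.0, 0.00],[0.0, -0.00, -0.00, 0.00]]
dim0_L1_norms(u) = [0.58, 0.64, 0.3, 0.45]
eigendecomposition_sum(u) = [[-0.24, -0.52, 0.18, -0.13],[-0.09, -0.21, 0.07, -0.05],[-0.19, -0.41, 0.14, -0.1],[-0.09, -0.20, 0.07, -0.05]] + [[0.02, 0.23, -0.16, 0.03],[0.01, 0.05, -0.04, 0.01],[0.05, 0.48, -0.33, 0.06],[0.00, 0.02, -0.02, 0.0]] + [[0.05, 0.09, -0.03, -0.17],[-0.03, -0.05, 0.02, 0.1],[-0.04, -0.07, 0.02, 0.13],[-0.03, -0.05, 0.02, 0.1]] + [[-0.0, -0.01, 0.0, 0.01], [0.00, 0.01, -0.00, -0.00], [0.0, 0.01, -0.0, -0.01], [-0.00, -0.0, 0.00, 0.0]]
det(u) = 0.00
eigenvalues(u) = [-0.35, -0.25, 0.12, 0.01]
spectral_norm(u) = 0.46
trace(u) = -0.48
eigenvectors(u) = [[0.72,-0.43,0.66,0.61], [0.29,-0.10,-0.39,-0.5], [0.57,-0.89,-0.52,-0.61], [0.28,-0.04,-0.38,0.04]]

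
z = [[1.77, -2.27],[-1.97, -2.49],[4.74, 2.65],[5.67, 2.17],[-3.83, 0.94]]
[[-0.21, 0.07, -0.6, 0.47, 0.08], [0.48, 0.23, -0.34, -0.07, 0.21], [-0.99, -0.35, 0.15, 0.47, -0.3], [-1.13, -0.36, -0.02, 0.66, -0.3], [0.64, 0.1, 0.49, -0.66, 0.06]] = z @ [[-0.18, -0.04, -0.08, 0.15, -0.03],[-0.05, -0.06, 0.20, -0.09, -0.06]]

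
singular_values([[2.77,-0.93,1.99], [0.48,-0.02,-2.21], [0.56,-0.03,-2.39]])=[4.03, 2.71, 0.0]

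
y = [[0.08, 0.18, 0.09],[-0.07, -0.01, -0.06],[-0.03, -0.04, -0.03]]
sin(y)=[[0.08, 0.18, 0.09],[-0.07, -0.01, -0.06],[-0.03, -0.04, -0.03]]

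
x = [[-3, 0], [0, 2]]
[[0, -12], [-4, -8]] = x@[[0, 4], [-2, -4]]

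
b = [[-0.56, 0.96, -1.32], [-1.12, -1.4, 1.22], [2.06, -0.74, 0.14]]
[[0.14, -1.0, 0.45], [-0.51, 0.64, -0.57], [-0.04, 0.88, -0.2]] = b@[[0.11, 0.28, 0.01], [0.39, -0.33, 0.27], [0.13, 0.4, -0.15]]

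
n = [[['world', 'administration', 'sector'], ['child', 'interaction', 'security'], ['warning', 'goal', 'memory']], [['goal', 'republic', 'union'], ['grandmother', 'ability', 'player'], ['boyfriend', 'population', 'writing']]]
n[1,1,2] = 'player'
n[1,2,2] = 'writing'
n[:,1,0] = ['child', 'grandmother']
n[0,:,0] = ['world', 'child', 'warning']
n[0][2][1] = 'goal'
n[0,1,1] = 'interaction'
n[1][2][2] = 'writing'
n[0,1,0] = 'child'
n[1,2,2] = 'writing'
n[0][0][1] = 'administration'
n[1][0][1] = 'republic'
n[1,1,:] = ['grandmother', 'ability', 'player']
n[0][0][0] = 'world'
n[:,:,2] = [['sector', 'security', 'memory'], ['union', 'player', 'writing']]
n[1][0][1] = 'republic'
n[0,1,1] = 'interaction'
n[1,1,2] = 'player'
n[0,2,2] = 'memory'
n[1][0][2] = 'union'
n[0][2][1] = 'goal'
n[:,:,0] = [['world', 'child', 'warning'], ['goal', 'grandmother', 'boyfriend']]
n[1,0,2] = 'union'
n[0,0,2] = 'sector'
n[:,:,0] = [['world', 'child', 'warning'], ['goal', 'grandmother', 'boyfriend']]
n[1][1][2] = 'player'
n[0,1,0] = 'child'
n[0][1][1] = 'interaction'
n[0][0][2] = 'sector'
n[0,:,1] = ['administration', 'interaction', 'goal']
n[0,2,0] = 'warning'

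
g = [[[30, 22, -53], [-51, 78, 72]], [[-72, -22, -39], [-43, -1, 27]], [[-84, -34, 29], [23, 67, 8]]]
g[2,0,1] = -34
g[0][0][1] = 22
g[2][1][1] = 67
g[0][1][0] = -51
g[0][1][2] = 72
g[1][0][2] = -39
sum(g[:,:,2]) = 44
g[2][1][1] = 67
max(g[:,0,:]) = 30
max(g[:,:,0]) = 30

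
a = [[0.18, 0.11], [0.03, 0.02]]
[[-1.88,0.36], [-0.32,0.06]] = a @ [[-7.29, 1.49], [-5.16, 0.88]]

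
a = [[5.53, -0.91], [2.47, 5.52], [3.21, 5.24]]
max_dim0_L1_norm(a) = 11.67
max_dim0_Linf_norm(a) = 5.53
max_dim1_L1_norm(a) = 8.45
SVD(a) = [[-0.31, 0.95], [-0.66, -0.29], [-0.69, -0.14]] @ diag([8.886269576934815, 5.1745737028322205]) @ [[-0.62,-0.78], [0.78,-0.62]]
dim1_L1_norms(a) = [6.44, 7.99, 8.45]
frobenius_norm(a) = 10.28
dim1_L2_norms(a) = [5.6, 6.05, 6.15]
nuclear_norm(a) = 14.06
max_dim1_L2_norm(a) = 6.15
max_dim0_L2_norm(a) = 7.67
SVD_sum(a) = [[1.70, 2.14],  [3.65, 4.59],  [3.80, 4.77]] + [[3.83, -3.05],[-1.18, 0.93],[-0.59, 0.47]]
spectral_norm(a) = 8.89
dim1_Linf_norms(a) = [5.53, 5.52, 5.24]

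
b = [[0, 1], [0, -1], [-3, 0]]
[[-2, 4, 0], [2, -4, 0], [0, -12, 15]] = b @ [[0, 4, -5], [-2, 4, 0]]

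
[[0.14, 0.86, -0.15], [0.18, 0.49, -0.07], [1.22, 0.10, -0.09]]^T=[[0.14, 0.18, 1.22],[0.86, 0.49, 0.10],[-0.15, -0.07, -0.09]]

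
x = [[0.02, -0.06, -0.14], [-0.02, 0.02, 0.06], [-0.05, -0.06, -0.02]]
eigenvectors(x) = [[-0.87, 0.79, 0.63], [0.47, -0.22, -0.69], [0.16, 0.58, 0.35]]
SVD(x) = [[-0.90, -0.16, 0.42], [0.37, 0.23, 0.90], [-0.24, 0.96, -0.15]] @ diag([0.17089167717806433, 0.07270260971948575, 0.0032195048135346743]) @ [[-0.08, 0.44, 0.89], [-0.77, -0.6, 0.23], [-0.64, 0.67, -0.39]]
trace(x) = 0.02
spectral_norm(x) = 0.17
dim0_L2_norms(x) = [0.06, 0.09, 0.15]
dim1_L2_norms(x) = [0.15, 0.07, 0.08]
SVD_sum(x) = [[0.01, -0.07, -0.14],  [-0.01, 0.03, 0.06],  [0.00, -0.02, -0.04]] + [[0.01, 0.01, -0.00], [-0.01, -0.01, 0.0], [-0.05, -0.04, 0.02]] + [[-0.0, 0.00, -0.0], [-0.00, 0.0, -0.0], [0.0, -0.0, 0.0]]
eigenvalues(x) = [0.08, -0.07, 0.01]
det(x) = -0.00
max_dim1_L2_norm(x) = 0.15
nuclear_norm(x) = 0.25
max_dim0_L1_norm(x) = 0.22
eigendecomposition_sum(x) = [[0.07,0.02,-0.09], [-0.04,-0.01,0.05], [-0.01,-0.0,0.02]] + [[-0.05,-0.07,-0.05], [0.01,0.02,0.01], [-0.03,-0.05,-0.04]] + [[-0.00, -0.01, 0.00], [0.01, 0.01, -0.00], [-0.00, -0.01, 0.00]]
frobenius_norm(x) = 0.19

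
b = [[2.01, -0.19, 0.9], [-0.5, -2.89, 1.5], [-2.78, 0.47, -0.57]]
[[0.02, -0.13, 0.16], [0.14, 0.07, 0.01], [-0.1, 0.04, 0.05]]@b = [[-0.34, 0.45, -0.27],[0.22, -0.22, 0.23],[-0.36, -0.07, -0.06]]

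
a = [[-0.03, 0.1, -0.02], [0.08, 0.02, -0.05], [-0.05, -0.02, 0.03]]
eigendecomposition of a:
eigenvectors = [[-0.54, -0.84, 0.45], [-0.70, 0.48, 0.29], [0.47, -0.26, 0.85]]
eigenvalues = [0.12, -0.09, -0.0]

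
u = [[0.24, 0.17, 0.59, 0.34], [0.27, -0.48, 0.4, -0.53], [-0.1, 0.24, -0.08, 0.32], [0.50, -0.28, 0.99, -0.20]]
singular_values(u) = [1.46, 0.84, 0.02, 0.01]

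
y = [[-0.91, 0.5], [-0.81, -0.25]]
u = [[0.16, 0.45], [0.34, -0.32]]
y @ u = [[0.02, -0.57],  [-0.21, -0.28]]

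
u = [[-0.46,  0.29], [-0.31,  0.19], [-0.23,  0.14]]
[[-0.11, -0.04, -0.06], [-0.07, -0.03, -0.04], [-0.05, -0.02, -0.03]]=u@[[0.32,0.01,-0.03],[0.14,-0.12,-0.26]]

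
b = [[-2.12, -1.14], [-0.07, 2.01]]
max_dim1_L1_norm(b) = 3.26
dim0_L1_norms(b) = [2.19, 3.15]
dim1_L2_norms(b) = [2.41, 2.01]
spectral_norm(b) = 2.69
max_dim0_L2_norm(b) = 2.31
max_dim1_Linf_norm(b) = 2.12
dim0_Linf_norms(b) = [2.12, 2.01]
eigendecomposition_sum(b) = [[-2.13, -0.59], [-0.04, -0.01]] + [[0.01, -0.55], [-0.03, 2.02]]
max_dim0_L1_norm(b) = 3.15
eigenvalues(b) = [-2.14, 2.03]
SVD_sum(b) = [[-1.43,  -1.72], [0.96,  1.15]] + [[-0.69, 0.58], [-1.03, 0.86]]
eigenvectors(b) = [[-1.00, 0.26],[-0.02, -0.96]]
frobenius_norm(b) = 3.14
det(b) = -4.34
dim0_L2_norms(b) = [2.12, 2.31]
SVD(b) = [[-0.83, 0.56], [0.56, 0.83]] @ diag([2.689621243158374, 1.6139818983963856]) @ [[0.64, 0.77],[-0.77, 0.64]]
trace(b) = -0.11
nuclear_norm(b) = 4.30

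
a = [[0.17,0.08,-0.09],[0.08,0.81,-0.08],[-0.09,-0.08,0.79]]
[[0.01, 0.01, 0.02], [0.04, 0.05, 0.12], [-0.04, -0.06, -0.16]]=a @ [[-0.01, -0.02, -0.06],[0.04, 0.06, 0.14],[-0.05, -0.07, -0.19]]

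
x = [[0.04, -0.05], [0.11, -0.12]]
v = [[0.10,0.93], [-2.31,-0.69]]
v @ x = [[0.11,  -0.12], [-0.17,  0.2]]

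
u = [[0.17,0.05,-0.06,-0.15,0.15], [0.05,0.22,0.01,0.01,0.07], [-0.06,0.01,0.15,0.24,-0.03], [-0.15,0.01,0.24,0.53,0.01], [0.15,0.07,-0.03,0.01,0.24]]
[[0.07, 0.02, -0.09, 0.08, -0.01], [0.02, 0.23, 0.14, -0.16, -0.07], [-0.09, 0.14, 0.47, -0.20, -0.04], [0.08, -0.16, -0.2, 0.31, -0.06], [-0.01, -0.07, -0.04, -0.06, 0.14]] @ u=[[0.00, 0.01, 0.00, 0.01, 0.01], [0.02, 0.05, -0.01, -0.05, -0.00], [-0.01, 0.03, 0.03, 0.02, -0.03], [-0.04, -0.03, 0.04, 0.10, -0.00], [0.03, -0.01, -0.02, -0.04, 0.03]]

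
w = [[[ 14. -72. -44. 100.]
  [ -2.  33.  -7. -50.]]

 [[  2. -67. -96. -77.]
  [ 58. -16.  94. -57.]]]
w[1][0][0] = 2.0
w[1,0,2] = -96.0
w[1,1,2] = 94.0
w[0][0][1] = -72.0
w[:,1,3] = [-50.0, -57.0]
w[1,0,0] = 2.0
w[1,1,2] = 94.0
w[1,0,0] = 2.0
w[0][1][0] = -2.0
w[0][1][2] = -7.0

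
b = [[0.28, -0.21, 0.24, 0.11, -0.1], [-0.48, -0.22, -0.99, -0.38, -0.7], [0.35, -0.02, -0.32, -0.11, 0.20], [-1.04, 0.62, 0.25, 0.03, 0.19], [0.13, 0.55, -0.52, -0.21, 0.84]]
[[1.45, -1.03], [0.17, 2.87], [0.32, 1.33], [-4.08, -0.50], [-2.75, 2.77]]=b @ [[2.98, -0.93],  [-0.76, -1.90],  [-0.09, -2.63],  [1.74, -2.78],  [-2.86, 2.36]]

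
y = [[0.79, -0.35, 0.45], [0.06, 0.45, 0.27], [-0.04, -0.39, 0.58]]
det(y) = 0.303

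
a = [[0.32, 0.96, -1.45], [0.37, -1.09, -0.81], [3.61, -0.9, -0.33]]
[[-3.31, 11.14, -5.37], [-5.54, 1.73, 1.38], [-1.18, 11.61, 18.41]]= a @ [[0.62, 3.57, 4.88], [2.34, 3.18, -2.12], [3.97, -4.79, 3.38]]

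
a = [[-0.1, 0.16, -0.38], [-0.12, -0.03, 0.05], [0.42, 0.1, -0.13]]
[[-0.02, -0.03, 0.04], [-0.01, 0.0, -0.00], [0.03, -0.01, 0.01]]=a @ [[0.09, 0.01, -0.01], [-0.06, -0.02, 0.02], [-0.00, 0.06, -0.10]]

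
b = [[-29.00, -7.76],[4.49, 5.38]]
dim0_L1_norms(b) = [33.49, 13.14]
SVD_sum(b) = [[-28.79, -8.48], [5.59, 1.65]] + [[-0.21, 0.72], [-1.10, 3.73]]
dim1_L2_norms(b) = [30.02, 7.01]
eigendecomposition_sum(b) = [[-28.86,  -6.72], [3.89,  0.90]] + [[-0.14, -1.04], [0.60, 4.48]]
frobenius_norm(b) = 30.83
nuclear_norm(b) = 34.54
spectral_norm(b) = 30.57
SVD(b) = [[-0.98,0.19], [0.19,0.98]] @ diag([30.571403870573914, 3.963756473631812]) @ [[0.96, 0.28], [-0.28, 0.96]]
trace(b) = -23.62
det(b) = -121.18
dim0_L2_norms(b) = [29.35, 9.44]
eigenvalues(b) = [-27.95, 4.33]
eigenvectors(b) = [[-0.99, 0.23], [0.13, -0.97]]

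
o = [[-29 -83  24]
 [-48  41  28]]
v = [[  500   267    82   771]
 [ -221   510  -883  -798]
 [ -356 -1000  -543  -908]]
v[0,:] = [500, 267, 82, 771]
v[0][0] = 500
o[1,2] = 28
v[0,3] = 771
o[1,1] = 41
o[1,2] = 28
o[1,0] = -48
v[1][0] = -221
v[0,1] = 267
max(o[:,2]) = 28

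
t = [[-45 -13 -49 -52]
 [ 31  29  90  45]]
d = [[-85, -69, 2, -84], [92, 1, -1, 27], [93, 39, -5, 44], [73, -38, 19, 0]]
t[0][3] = -52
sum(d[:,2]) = 15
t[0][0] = -45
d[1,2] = -1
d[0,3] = -84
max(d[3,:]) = 73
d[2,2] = -5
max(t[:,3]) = 45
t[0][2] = -49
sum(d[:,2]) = 15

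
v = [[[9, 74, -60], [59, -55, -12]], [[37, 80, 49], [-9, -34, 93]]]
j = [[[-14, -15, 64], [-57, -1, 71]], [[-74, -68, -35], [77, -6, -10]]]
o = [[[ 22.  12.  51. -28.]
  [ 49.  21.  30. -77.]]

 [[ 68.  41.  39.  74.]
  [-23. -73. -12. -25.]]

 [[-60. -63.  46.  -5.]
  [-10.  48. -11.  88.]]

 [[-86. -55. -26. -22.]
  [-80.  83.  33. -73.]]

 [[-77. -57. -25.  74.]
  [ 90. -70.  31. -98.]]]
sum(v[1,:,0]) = 28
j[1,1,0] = 77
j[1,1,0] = 77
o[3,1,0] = -80.0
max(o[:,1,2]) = 33.0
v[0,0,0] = 9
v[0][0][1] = 74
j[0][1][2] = 71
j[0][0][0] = -14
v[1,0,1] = 80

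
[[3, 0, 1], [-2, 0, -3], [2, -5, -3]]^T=[[3, -2, 2], [0, 0, -5], [1, -3, -3]]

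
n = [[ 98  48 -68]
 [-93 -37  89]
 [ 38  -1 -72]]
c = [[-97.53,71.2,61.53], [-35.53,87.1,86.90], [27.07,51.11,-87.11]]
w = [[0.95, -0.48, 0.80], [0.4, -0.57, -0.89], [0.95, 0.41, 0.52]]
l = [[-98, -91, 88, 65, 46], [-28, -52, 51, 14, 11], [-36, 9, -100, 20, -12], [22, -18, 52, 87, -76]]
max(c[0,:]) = 71.2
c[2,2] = -87.11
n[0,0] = 98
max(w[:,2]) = 0.799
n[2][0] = 38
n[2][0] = 38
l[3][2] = 52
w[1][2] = -0.886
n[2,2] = -72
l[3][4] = -76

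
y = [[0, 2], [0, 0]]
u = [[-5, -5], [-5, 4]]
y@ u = [[-10, 8], [0, 0]]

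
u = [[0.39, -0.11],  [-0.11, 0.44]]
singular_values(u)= [0.53, 0.3]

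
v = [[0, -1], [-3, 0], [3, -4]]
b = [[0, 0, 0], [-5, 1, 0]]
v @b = [[5, -1, 0], [0, 0, 0], [20, -4, 0]]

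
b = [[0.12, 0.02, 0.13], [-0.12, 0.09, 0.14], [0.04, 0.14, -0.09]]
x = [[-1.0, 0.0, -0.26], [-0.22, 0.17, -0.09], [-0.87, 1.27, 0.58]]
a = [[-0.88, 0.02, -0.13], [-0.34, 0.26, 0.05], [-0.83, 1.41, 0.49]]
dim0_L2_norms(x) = [1.34, 1.28, 0.64]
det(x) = -0.18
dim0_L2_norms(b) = [0.17, 0.17, 0.21]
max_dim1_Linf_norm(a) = 1.41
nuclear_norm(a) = 2.60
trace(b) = 0.12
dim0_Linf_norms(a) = [0.88, 1.41, 0.49]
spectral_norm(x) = 1.74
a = b + x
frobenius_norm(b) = 0.32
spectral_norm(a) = 1.82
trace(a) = -0.13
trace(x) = -0.25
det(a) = -0.01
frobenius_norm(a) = 1.97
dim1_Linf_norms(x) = [1.0, 0.22, 1.27]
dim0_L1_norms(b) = [0.28, 0.25, 0.36]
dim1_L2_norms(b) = [0.18, 0.21, 0.17]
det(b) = -0.01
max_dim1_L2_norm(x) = 1.65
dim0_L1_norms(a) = [2.05, 1.69, 0.67]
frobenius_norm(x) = 1.96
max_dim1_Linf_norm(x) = 1.27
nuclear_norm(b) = 0.55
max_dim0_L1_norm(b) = 0.36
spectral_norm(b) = 0.22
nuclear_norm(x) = 2.76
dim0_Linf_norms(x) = [1.0, 1.27, 0.58]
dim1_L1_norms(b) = [0.27, 0.35, 0.27]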